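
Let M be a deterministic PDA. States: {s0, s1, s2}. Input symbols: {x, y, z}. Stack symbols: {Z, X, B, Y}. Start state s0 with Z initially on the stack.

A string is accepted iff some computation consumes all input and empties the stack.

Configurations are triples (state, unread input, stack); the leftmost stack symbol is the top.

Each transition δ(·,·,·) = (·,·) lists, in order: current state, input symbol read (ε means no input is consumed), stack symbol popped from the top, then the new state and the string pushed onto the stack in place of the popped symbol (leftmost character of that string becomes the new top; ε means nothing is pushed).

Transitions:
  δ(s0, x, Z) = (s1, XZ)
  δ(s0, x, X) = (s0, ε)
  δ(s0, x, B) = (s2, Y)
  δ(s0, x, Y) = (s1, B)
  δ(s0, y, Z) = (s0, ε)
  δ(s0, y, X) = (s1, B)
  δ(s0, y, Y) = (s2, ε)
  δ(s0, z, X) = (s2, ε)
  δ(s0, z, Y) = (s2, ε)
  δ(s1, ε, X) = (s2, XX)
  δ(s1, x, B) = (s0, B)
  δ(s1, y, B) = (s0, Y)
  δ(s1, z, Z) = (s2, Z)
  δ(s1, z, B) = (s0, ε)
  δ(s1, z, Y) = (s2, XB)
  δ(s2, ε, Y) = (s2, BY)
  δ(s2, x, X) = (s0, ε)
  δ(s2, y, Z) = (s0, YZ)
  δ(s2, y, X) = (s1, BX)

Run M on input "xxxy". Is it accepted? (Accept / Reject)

(s0, xxxy, Z)
  read x, top Z: go to s1, push XZ → (s1, xxy, XZ)
  ε-move, top X: go to s2, push XX → (s2, xxy, XXZ)
  read x, top X: go to s0, push ε → (s0, xy, XZ)
  read x, top X: go to s0, push ε → (s0, y, Z)
  read y, top Z: go to s0, push ε → (s0, ε, ε)
All input consumed and the stack is empty.

Accept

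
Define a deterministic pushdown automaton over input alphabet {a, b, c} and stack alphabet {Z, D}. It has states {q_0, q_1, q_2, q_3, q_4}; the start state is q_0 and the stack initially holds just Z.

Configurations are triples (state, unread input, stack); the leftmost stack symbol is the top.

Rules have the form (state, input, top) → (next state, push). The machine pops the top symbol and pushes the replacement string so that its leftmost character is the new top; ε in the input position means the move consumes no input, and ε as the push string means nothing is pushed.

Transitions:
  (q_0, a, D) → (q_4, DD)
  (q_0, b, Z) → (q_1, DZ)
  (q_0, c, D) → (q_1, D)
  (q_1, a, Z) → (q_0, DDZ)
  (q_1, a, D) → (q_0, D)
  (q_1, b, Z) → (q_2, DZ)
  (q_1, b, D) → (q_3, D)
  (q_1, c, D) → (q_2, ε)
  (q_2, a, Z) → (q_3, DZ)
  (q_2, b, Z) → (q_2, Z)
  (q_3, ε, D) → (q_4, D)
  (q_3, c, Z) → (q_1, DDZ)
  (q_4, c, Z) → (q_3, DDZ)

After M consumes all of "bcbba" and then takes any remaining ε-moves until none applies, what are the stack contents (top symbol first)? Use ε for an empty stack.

(q_0, bcbba, Z)
  read b, top Z: go to q_1, push DZ → (q_1, cbba, DZ)
  read c, top D: go to q_2, push ε → (q_2, bba, Z)
  read b, top Z: go to q_2, push Z → (q_2, ba, Z)
  read b, top Z: go to q_2, push Z → (q_2, a, Z)
  read a, top Z: go to q_3, push DZ → (q_3, ε, DZ)
  ε-move, top D: go to q_4, push D → (q_4, ε, DZ)
All input consumed in state q_4 with stack DZ.

DZ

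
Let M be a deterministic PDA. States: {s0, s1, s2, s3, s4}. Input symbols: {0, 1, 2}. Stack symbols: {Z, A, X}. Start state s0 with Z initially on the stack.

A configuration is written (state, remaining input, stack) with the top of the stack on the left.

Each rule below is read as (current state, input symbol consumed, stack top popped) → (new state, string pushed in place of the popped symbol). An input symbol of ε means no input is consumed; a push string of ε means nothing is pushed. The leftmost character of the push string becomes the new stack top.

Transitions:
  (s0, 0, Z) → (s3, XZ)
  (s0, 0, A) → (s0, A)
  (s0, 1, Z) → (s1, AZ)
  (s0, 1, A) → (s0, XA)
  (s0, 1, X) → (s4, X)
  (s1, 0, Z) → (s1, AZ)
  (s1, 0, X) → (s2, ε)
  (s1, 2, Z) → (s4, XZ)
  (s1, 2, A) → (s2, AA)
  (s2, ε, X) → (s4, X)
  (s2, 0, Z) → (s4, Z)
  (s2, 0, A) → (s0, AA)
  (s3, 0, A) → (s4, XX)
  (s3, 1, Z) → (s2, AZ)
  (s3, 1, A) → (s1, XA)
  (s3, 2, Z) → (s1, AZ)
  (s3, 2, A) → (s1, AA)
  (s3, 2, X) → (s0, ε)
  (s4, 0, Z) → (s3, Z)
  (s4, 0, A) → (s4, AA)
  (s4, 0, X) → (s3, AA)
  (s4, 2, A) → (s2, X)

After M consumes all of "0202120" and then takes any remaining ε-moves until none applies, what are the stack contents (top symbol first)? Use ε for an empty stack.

AAAZ

(s0, 0202120, Z)
  read 0, top Z: go to s3, push XZ → (s3, 202120, XZ)
  read 2, top X: go to s0, push ε → (s0, 02120, Z)
  read 0, top Z: go to s3, push XZ → (s3, 2120, XZ)
  read 2, top X: go to s0, push ε → (s0, 120, Z)
  read 1, top Z: go to s1, push AZ → (s1, 20, AZ)
  read 2, top A: go to s2, push AA → (s2, 0, AAZ)
  read 0, top A: go to s0, push AA → (s0, ε, AAAZ)
All input consumed in state s0 with stack AAAZ.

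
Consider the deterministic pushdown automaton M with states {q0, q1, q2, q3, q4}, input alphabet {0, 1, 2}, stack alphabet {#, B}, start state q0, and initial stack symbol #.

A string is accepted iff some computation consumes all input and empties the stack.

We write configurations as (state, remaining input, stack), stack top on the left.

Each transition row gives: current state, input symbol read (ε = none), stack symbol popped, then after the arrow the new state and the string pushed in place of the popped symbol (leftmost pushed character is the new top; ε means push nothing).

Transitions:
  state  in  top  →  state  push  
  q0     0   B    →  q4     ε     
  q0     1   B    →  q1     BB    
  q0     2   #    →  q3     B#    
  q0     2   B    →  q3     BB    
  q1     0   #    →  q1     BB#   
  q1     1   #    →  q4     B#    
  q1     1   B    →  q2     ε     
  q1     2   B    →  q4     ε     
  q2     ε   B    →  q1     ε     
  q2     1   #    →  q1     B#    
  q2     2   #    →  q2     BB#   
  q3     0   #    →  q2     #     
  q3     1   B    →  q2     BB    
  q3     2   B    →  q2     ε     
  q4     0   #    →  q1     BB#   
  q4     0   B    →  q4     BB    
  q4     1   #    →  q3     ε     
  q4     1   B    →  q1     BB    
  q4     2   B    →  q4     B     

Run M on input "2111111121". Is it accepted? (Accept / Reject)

Accept

(q0, 2111111121, #)
  read 2, top #: go to q3, push B# → (q3, 111111121, B#)
  read 1, top B: go to q2, push BB → (q2, 11111121, BB#)
  ε-move, top B: go to q1, push ε → (q1, 11111121, B#)
  read 1, top B: go to q2, push ε → (q2, 1111121, #)
  read 1, top #: go to q1, push B# → (q1, 111121, B#)
  read 1, top B: go to q2, push ε → (q2, 11121, #)
  read 1, top #: go to q1, push B# → (q1, 1121, B#)
  read 1, top B: go to q2, push ε → (q2, 121, #)
  read 1, top #: go to q1, push B# → (q1, 21, B#)
  read 2, top B: go to q4, push ε → (q4, 1, #)
  read 1, top #: go to q3, push ε → (q3, ε, ε)
All input consumed and the stack is empty.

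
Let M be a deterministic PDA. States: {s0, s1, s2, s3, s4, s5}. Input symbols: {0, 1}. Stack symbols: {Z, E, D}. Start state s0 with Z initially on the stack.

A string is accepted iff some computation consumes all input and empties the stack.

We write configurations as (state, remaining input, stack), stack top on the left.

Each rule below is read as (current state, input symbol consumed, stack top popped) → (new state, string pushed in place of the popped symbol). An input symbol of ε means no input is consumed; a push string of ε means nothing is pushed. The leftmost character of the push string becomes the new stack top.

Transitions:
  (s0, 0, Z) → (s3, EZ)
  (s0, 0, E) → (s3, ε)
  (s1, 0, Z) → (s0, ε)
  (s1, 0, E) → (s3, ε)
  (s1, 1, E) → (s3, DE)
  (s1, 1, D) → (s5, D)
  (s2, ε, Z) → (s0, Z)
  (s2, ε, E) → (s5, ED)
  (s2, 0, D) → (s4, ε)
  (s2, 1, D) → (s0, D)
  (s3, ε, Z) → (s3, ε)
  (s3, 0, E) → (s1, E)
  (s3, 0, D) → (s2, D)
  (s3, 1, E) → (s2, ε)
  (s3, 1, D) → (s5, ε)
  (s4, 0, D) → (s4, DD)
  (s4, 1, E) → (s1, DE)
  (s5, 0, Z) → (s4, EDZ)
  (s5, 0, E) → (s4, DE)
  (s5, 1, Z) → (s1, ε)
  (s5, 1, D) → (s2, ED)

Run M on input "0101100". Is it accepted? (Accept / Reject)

Reject

(s0, 0101100, Z)
  read 0, top Z: go to s3, push EZ → (s3, 101100, EZ)
  read 1, top E: go to s2, push ε → (s2, 01100, Z)
  ε-move, top Z: go to s0, push Z → (s0, 01100, Z)
  read 0, top Z: go to s3, push EZ → (s3, 1100, EZ)
  read 1, top E: go to s2, push ε → (s2, 100, Z)
  ε-move, top Z: go to s0, push Z → (s0, 100, Z)
No transition applies at (s0, 100, Z); input not fully consumed.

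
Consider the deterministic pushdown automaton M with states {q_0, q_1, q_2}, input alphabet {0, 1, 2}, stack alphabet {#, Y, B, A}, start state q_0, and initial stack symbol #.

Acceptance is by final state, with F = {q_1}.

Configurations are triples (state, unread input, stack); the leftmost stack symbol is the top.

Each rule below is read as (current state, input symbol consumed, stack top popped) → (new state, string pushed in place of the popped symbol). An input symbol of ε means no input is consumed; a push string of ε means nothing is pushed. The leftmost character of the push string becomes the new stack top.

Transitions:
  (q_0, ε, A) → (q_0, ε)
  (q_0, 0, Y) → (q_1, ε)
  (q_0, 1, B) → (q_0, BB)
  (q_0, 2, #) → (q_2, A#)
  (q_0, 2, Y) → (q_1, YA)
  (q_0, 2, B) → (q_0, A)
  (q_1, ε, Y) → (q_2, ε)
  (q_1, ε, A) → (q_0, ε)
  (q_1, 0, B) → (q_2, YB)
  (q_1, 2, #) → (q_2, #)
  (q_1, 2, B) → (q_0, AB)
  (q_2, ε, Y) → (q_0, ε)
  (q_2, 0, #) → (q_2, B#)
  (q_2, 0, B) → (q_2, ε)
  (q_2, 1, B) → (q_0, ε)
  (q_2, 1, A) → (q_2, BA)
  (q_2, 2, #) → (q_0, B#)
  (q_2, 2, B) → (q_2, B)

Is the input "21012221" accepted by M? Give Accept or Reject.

Reject

(q_0, 21012221, #)
  read 2, top #: go to q_2, push A# → (q_2, 1012221, A#)
  read 1, top A: go to q_2, push BA → (q_2, 012221, BA#)
  read 0, top B: go to q_2, push ε → (q_2, 12221, A#)
  read 1, top A: go to q_2, push BA → (q_2, 2221, BA#)
  read 2, top B: go to q_2, push B → (q_2, 221, BA#)
  read 2, top B: go to q_2, push B → (q_2, 21, BA#)
  read 2, top B: go to q_2, push B → (q_2, 1, BA#)
  read 1, top B: go to q_0, push ε → (q_0, ε, A#)
  ε-move, top A: go to q_0, push ε → (q_0, ε, #)
All input consumed; state q_0 ∉ F and no further ε-move applies.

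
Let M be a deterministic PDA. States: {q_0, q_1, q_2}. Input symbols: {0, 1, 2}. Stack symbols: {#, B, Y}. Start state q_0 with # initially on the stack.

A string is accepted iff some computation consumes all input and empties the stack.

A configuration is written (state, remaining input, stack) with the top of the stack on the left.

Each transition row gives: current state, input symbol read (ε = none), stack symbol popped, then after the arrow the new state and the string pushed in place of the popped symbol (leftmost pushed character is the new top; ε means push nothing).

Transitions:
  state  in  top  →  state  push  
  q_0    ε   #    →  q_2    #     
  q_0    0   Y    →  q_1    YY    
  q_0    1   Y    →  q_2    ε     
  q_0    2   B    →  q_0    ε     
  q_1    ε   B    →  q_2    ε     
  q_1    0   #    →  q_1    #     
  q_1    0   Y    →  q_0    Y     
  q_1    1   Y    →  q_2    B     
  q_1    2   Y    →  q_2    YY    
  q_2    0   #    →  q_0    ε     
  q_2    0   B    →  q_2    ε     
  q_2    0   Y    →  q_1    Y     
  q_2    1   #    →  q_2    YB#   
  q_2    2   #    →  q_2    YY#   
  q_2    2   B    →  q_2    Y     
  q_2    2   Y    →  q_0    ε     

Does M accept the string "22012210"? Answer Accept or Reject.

Accept

(q_0, 22012210, #)
  ε-move, top #: go to q_2, push # → (q_2, 22012210, #)
  read 2, top #: go to q_2, push YY# → (q_2, 2012210, YY#)
  read 2, top Y: go to q_0, push ε → (q_0, 012210, Y#)
  read 0, top Y: go to q_1, push YY → (q_1, 12210, YY#)
  read 1, top Y: go to q_2, push B → (q_2, 2210, BY#)
  read 2, top B: go to q_2, push Y → (q_2, 210, YY#)
  read 2, top Y: go to q_0, push ε → (q_0, 10, Y#)
  read 1, top Y: go to q_2, push ε → (q_2, 0, #)
  read 0, top #: go to q_0, push ε → (q_0, ε, ε)
All input consumed and the stack is empty.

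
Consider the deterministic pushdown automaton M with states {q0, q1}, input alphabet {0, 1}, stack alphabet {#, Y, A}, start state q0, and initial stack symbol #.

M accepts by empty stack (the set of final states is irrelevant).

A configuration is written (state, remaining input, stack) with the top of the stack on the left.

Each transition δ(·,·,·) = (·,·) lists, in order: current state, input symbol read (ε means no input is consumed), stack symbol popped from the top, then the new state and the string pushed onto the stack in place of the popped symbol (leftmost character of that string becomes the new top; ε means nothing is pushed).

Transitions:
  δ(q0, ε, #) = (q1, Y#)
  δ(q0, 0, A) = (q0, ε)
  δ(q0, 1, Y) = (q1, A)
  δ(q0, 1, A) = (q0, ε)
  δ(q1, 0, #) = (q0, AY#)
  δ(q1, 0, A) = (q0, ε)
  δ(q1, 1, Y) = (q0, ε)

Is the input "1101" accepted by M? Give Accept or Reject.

Reject

(q0, 1101, #) ⊢ (q1, 1101, Y#) ⊢ (q0, 101, #) ⊢ (q1, 101, Y#) ⊢ (q0, 01, #) ⊢ (q1, 01, Y#)
No transition applies at (q1, 01, Y#); input not fully consumed.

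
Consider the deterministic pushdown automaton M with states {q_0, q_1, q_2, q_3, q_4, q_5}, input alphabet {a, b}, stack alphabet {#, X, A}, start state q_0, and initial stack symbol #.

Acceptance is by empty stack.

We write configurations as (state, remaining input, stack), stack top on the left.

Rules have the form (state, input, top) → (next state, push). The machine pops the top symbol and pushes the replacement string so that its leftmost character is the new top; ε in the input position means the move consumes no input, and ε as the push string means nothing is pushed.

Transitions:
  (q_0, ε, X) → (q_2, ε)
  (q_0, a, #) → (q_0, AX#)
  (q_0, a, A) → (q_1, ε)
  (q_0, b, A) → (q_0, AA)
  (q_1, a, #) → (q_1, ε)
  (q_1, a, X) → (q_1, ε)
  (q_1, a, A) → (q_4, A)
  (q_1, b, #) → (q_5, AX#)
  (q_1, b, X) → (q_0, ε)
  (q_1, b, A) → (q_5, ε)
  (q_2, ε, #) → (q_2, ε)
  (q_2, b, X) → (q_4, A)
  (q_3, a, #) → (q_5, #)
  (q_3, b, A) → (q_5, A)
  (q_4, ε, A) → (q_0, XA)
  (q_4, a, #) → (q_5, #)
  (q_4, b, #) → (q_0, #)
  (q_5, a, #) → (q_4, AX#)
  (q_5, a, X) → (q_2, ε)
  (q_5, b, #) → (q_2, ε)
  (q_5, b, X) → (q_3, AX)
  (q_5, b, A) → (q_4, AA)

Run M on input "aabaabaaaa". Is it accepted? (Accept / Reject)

(q_0, aabaabaaaa, #)
  read a, top #: go to q_0, push AX# → (q_0, abaabaaaa, AX#)
  read a, top A: go to q_1, push ε → (q_1, baabaaaa, X#)
  read b, top X: go to q_0, push ε → (q_0, aabaaaa, #)
  read a, top #: go to q_0, push AX# → (q_0, abaaaa, AX#)
  read a, top A: go to q_1, push ε → (q_1, baaaa, X#)
  read b, top X: go to q_0, push ε → (q_0, aaaa, #)
  read a, top #: go to q_0, push AX# → (q_0, aaa, AX#)
  read a, top A: go to q_1, push ε → (q_1, aa, X#)
  read a, top X: go to q_1, push ε → (q_1, a, #)
  read a, top #: go to q_1, push ε → (q_1, ε, ε)
All input consumed and the stack is empty.

Accept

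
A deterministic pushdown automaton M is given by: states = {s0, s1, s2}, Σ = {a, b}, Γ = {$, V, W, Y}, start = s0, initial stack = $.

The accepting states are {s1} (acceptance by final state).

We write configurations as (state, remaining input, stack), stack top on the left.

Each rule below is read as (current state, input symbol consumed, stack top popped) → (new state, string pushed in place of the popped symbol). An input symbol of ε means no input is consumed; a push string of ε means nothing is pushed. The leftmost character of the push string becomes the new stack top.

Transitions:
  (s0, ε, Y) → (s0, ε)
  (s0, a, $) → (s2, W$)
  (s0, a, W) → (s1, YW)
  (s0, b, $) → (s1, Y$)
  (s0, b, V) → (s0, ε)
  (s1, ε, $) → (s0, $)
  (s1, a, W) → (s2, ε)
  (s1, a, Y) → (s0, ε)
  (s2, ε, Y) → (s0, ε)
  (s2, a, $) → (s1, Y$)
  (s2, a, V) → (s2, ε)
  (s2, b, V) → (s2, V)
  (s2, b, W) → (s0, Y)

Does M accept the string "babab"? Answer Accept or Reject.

Accept

(s0, babab, $)
  read b, top $: go to s1, push Y$ → (s1, abab, Y$)
  read a, top Y: go to s0, push ε → (s0, bab, $)
  read b, top $: go to s1, push Y$ → (s1, ab, Y$)
  read a, top Y: go to s0, push ε → (s0, b, $)
  read b, top $: go to s1, push Y$ → (s1, ε, Y$)
All input consumed; state s1 ∈ F.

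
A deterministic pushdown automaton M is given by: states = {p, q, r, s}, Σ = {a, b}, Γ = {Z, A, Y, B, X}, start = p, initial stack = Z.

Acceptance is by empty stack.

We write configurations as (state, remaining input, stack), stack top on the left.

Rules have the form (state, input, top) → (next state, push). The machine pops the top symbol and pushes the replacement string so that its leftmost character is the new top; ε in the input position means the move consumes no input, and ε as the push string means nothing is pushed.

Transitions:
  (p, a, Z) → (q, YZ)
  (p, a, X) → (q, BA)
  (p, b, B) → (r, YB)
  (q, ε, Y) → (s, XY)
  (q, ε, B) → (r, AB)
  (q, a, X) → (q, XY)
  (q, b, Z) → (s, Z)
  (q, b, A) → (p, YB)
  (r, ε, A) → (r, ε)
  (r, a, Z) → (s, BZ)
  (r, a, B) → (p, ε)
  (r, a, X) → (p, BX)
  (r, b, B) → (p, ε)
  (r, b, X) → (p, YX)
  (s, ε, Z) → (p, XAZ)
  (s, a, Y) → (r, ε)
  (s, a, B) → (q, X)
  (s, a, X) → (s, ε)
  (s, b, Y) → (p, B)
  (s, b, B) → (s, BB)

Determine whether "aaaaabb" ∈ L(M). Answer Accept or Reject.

(p, aaaaabb, Z)
  read a, top Z: go to q, push YZ → (q, aaaabb, YZ)
  ε-move, top Y: go to s, push XY → (s, aaaabb, XYZ)
  read a, top X: go to s, push ε → (s, aaabb, YZ)
  read a, top Y: go to r, push ε → (r, aabb, Z)
  read a, top Z: go to s, push BZ → (s, abb, BZ)
  read a, top B: go to q, push X → (q, bb, XZ)
No transition applies at (q, bb, XZ); input not fully consumed.

Reject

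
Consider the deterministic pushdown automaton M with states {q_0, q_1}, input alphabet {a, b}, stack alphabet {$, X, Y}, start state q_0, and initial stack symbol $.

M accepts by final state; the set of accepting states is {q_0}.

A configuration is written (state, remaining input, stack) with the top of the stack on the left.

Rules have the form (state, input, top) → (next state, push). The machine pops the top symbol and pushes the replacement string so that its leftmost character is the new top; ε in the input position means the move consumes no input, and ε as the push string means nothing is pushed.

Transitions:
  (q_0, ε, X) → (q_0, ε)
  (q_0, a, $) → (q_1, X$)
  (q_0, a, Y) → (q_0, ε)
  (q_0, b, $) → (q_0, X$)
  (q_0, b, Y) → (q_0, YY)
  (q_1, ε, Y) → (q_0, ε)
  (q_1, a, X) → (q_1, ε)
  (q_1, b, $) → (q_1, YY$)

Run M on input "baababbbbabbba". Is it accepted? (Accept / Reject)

Reject

(q_0, baababbbbabbba, $)
  read b, top $: go to q_0, push X$ → (q_0, aababbbbabbba, X$)
  ε-move, top X: go to q_0, push ε → (q_0, aababbbbabbba, $)
  read a, top $: go to q_1, push X$ → (q_1, ababbbbabbba, X$)
  read a, top X: go to q_1, push ε → (q_1, babbbbabbba, $)
  read b, top $: go to q_1, push YY$ → (q_1, abbbbabbba, YY$)
  ε-move, top Y: go to q_0, push ε → (q_0, abbbbabbba, Y$)
  read a, top Y: go to q_0, push ε → (q_0, bbbbabbba, $)
  read b, top $: go to q_0, push X$ → (q_0, bbbabbba, X$)
  ε-move, top X: go to q_0, push ε → (q_0, bbbabbba, $)
  read b, top $: go to q_0, push X$ → (q_0, bbabbba, X$)
  ε-move, top X: go to q_0, push ε → (q_0, bbabbba, $)
  read b, top $: go to q_0, push X$ → (q_0, babbba, X$)
  ε-move, top X: go to q_0, push ε → (q_0, babbba, $)
  read b, top $: go to q_0, push X$ → (q_0, abbba, X$)
  ε-move, top X: go to q_0, push ε → (q_0, abbba, $)
  read a, top $: go to q_1, push X$ → (q_1, bbba, X$)
No transition applies at (q_1, bbba, X$); input not fully consumed.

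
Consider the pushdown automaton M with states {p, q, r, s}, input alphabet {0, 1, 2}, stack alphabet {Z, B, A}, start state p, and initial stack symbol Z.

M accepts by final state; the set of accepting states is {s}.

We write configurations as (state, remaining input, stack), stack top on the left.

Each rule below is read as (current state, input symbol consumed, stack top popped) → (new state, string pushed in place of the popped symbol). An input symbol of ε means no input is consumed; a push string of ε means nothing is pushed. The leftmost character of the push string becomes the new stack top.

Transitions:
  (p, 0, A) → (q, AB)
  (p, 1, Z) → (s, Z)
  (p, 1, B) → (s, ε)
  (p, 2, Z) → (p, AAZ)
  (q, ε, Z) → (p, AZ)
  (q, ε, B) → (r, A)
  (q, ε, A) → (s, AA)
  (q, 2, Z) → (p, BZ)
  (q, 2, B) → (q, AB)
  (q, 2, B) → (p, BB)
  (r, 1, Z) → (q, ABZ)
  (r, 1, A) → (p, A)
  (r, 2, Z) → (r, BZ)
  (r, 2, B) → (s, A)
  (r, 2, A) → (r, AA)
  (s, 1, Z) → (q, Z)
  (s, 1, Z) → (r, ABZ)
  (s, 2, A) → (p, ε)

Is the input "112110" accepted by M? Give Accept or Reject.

One accepting computation: (p, 112110, Z) ⊢ (s, 12110, Z) ⊢ (q, 2110, Z) ⊢ (p, 110, BZ) ⊢ (s, 10, Z) ⊢ (q, 0, Z) ⊢ (p, 0, AZ) ⊢ (q, ε, ABZ) ⊢ (s, ε, AABZ)
All input consumed and state s ∈ F.

Accept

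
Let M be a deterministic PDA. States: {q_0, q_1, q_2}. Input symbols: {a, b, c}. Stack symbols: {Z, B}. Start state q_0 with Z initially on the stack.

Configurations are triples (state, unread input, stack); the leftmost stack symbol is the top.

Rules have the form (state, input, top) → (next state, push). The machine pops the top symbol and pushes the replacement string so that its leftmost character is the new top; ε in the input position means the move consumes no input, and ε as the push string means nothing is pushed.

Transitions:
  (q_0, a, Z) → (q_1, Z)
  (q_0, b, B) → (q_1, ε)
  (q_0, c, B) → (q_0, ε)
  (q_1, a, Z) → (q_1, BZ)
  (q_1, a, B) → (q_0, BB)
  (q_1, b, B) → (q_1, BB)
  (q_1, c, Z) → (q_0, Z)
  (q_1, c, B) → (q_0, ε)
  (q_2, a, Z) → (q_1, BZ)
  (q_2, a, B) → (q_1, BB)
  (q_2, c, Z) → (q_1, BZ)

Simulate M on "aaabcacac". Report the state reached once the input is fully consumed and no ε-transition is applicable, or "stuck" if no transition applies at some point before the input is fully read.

(q_0, aaabcacac, Z) ⊢ (q_1, aabcacac, Z) ⊢ (q_1, abcacac, BZ) ⊢ (q_0, bcacac, BBZ) ⊢ (q_1, cacac, BZ) ⊢ (q_0, acac, Z) ⊢ (q_1, cac, Z) ⊢ (q_0, ac, Z) ⊢ (q_1, c, Z) ⊢ (q_0, ε, Z)
All input consumed; M is in state q_0.

q_0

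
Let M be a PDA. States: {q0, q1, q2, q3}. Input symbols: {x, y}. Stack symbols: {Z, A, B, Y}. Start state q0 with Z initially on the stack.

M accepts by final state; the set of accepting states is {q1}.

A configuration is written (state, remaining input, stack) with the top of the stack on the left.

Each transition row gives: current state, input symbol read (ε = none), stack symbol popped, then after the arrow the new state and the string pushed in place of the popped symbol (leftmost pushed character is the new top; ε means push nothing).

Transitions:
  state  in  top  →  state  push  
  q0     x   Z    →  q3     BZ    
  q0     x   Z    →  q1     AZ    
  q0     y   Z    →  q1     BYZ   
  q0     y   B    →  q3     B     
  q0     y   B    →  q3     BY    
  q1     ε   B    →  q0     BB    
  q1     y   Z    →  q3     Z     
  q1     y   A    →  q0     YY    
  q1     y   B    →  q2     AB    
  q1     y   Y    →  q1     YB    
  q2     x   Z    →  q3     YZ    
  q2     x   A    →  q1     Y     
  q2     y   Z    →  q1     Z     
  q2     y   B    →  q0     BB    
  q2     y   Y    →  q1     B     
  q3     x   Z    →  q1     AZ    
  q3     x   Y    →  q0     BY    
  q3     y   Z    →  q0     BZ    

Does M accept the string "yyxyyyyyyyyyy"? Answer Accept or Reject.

One accepting computation: (q0, yyxyyyyyyyyyy, Z) ⊢ (q1, yxyyyyyyyyyy, BYZ) ⊢ (q2, xyyyyyyyyyy, ABYZ) ⊢ (q1, yyyyyyyyyy, YBYZ) ⊢ (q1, yyyyyyyyy, YBBYZ) ⊢ (q1, yyyyyyyy, YBBBYZ) ⊢ (q1, yyyyyyy, YBBBBYZ) ⊢ (q1, yyyyyy, YBBBBBYZ) ⊢ (q1, yyyyy, YBBBBBBYZ) ⊢ (q1, yyyy, YBBBBBBBYZ) ⊢ (q1, yyy, YBBBBBBBBYZ) ⊢ (q1, yy, YBBBBBBBBBYZ) ⊢ (q1, y, YBBBBBBBBBBYZ) ⊢ (q1, ε, YBBBBBBBBBBBYZ)
All input consumed and state q1 ∈ F.

Accept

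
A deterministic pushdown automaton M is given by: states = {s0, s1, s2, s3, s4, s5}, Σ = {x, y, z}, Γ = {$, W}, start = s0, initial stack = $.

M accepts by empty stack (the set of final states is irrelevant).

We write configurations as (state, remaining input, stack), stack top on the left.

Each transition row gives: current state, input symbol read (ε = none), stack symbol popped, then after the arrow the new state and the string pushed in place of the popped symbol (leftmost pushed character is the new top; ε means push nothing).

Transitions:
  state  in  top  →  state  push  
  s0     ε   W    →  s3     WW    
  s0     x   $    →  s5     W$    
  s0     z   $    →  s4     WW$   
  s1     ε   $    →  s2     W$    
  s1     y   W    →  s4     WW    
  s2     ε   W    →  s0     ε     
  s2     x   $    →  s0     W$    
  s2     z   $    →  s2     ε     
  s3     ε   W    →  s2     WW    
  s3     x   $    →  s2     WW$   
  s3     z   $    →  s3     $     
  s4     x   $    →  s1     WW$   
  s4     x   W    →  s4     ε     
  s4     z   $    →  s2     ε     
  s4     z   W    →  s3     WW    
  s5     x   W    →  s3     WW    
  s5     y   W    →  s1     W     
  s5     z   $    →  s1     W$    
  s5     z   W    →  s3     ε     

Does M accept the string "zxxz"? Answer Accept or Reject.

Accept

(s0, zxxz, $)
  read z, top $: go to s4, push WW$ → (s4, xxz, WW$)
  read x, top W: go to s4, push ε → (s4, xz, W$)
  read x, top W: go to s4, push ε → (s4, z, $)
  read z, top $: go to s2, push ε → (s2, ε, ε)
All input consumed and the stack is empty.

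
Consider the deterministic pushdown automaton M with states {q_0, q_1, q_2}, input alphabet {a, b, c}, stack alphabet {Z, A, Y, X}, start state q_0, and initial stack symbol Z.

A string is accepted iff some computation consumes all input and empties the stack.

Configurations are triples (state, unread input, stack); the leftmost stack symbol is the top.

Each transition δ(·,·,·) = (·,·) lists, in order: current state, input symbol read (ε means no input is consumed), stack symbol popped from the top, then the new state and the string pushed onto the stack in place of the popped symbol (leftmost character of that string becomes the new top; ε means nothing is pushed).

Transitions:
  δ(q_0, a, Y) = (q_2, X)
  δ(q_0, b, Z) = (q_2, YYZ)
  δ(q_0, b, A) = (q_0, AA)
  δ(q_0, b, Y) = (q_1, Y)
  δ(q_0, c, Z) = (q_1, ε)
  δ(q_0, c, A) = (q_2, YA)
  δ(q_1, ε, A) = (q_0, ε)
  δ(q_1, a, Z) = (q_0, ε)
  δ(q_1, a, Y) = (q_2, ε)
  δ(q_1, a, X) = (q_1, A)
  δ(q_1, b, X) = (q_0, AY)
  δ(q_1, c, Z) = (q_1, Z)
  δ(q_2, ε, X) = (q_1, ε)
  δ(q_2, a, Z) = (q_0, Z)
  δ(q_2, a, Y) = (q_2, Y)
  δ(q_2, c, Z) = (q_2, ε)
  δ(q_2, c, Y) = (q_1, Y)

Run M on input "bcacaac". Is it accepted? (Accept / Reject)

Accept

(q_0, bcacaac, Z)
  read b, top Z: go to q_2, push YYZ → (q_2, cacaac, YYZ)
  read c, top Y: go to q_1, push Y → (q_1, acaac, YYZ)
  read a, top Y: go to q_2, push ε → (q_2, caac, YZ)
  read c, top Y: go to q_1, push Y → (q_1, aac, YZ)
  read a, top Y: go to q_2, push ε → (q_2, ac, Z)
  read a, top Z: go to q_0, push Z → (q_0, c, Z)
  read c, top Z: go to q_1, push ε → (q_1, ε, ε)
All input consumed and the stack is empty.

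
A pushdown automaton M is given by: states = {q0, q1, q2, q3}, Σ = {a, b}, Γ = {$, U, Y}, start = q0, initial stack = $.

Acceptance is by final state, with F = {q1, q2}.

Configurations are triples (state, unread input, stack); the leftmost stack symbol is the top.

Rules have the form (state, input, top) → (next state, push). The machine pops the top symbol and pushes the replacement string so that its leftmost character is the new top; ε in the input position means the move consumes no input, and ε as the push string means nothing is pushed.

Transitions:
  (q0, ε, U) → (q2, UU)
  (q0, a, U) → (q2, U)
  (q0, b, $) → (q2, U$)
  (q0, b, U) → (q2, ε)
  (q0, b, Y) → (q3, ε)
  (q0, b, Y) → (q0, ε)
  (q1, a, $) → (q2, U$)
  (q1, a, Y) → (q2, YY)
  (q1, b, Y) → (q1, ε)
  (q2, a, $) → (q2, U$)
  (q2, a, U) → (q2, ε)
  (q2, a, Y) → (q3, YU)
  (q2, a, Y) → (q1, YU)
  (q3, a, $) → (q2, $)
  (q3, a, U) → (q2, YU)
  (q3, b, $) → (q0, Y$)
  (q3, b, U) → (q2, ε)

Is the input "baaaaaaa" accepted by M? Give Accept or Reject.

One accepting computation: (q0, baaaaaaa, $) ⊢ (q2, aaaaaaa, U$) ⊢ (q2, aaaaaa, $) ⊢ (q2, aaaaa, U$) ⊢ (q2, aaaa, $) ⊢ (q2, aaa, U$) ⊢ (q2, aa, $) ⊢ (q2, a, U$) ⊢ (q2, ε, $)
All input consumed and state q2 ∈ F.

Accept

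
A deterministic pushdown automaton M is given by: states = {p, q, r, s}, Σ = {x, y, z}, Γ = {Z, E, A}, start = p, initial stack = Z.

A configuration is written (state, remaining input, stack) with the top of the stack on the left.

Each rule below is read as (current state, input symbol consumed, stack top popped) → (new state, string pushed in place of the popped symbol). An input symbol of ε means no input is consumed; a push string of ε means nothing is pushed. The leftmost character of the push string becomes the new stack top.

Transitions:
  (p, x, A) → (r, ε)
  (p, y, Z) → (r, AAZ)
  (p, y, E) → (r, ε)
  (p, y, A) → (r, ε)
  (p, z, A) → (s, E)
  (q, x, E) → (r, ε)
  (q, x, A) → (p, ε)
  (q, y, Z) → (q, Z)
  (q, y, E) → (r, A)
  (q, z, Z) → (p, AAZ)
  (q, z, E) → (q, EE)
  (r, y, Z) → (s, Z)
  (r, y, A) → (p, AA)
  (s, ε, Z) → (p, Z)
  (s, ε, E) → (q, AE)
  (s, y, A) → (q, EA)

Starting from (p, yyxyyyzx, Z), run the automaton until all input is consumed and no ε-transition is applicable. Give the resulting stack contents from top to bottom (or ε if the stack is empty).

EAAZ

(p, yyxyyyzx, Z) ⊢ (r, yxyyyzx, AAZ) ⊢ (p, xyyyzx, AAAZ) ⊢ (r, yyyzx, AAZ) ⊢ (p, yyzx, AAAZ) ⊢ (r, yzx, AAZ) ⊢ (p, zx, AAAZ) ⊢ (s, x, EAAZ) ⊢ (q, x, AEAAZ) ⊢ (p, ε, EAAZ)
All input consumed in state p with stack EAAZ.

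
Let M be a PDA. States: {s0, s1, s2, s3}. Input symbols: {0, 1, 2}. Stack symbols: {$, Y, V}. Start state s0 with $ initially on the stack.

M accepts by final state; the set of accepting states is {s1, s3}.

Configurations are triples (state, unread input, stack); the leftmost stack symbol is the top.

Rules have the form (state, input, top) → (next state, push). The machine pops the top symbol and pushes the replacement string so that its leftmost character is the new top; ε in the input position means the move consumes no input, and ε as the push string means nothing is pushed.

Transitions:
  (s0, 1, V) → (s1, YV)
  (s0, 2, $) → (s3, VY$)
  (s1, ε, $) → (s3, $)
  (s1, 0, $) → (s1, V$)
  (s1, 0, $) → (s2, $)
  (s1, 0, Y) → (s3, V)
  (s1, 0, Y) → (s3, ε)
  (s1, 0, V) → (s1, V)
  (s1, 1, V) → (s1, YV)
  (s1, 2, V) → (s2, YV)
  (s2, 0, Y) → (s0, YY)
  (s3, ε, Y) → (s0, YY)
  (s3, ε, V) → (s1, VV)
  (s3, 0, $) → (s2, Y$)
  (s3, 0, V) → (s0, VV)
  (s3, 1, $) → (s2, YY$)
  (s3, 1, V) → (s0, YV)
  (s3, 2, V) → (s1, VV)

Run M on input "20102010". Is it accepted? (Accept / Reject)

One accepting computation: (s0, 20102010, $) ⊢ (s3, 0102010, VY$) ⊢ (s0, 102010, VVY$) ⊢ (s1, 02010, YVVY$) ⊢ (s3, 2010, VVVY$) ⊢ (s1, 010, VVVVY$) ⊢ (s1, 10, VVVVY$) ⊢ (s1, 0, YVVVVY$) ⊢ (s3, ε, VVVVVY$)
All input consumed and state s3 ∈ F.

Accept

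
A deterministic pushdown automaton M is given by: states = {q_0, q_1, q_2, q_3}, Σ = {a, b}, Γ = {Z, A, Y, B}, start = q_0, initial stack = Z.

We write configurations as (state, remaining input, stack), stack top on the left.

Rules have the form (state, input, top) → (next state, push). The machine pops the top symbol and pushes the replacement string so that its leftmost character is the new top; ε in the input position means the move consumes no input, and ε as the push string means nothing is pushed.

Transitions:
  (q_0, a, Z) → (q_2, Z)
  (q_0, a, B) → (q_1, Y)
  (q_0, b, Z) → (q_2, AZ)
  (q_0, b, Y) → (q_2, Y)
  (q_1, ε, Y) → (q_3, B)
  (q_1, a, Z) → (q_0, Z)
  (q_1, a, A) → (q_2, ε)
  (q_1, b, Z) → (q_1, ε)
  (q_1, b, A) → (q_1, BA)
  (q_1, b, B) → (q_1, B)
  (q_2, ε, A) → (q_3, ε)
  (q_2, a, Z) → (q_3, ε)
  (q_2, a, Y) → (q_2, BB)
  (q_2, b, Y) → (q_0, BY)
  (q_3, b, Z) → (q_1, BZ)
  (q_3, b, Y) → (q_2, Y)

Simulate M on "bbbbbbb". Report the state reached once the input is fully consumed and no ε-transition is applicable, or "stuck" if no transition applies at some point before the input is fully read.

(q_0, bbbbbbb, Z)
  read b, top Z: go to q_2, push AZ → (q_2, bbbbbb, AZ)
  ε-move, top A: go to q_3, push ε → (q_3, bbbbbb, Z)
  read b, top Z: go to q_1, push BZ → (q_1, bbbbb, BZ)
  read b, top B: go to q_1, push B → (q_1, bbbb, BZ)
  read b, top B: go to q_1, push B → (q_1, bbb, BZ)
  read b, top B: go to q_1, push B → (q_1, bb, BZ)
  read b, top B: go to q_1, push B → (q_1, b, BZ)
  read b, top B: go to q_1, push B → (q_1, ε, BZ)
All input consumed; M is in state q_1.

q_1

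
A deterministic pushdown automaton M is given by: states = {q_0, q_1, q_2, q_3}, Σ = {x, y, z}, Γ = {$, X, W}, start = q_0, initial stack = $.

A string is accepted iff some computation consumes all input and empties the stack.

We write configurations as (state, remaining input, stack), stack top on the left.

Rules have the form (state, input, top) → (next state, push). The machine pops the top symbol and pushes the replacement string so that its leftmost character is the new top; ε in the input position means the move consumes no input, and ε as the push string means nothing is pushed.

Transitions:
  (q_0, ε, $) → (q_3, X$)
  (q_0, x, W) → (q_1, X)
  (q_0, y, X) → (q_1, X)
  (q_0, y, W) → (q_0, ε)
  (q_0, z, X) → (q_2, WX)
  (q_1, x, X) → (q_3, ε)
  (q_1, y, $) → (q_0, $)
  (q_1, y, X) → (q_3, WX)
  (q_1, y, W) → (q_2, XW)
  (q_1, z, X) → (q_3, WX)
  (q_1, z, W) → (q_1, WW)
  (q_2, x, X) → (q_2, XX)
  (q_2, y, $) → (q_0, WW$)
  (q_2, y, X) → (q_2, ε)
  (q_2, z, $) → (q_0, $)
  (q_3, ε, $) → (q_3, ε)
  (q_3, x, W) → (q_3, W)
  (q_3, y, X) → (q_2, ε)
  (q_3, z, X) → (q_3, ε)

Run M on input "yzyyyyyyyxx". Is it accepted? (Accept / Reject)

(q_0, yzyyyyyyyxx, $)
  ε-move, top $: go to q_3, push X$ → (q_3, yzyyyyyyyxx, X$)
  read y, top X: go to q_2, push ε → (q_2, zyyyyyyyxx, $)
  read z, top $: go to q_0, push $ → (q_0, yyyyyyyxx, $)
  ε-move, top $: go to q_3, push X$ → (q_3, yyyyyyyxx, X$)
  read y, top X: go to q_2, push ε → (q_2, yyyyyyxx, $)
  read y, top $: go to q_0, push WW$ → (q_0, yyyyyxx, WW$)
  read y, top W: go to q_0, push ε → (q_0, yyyyxx, W$)
  read y, top W: go to q_0, push ε → (q_0, yyyxx, $)
  ε-move, top $: go to q_3, push X$ → (q_3, yyyxx, X$)
  read y, top X: go to q_2, push ε → (q_2, yyxx, $)
  read y, top $: go to q_0, push WW$ → (q_0, yxx, WW$)
  read y, top W: go to q_0, push ε → (q_0, xx, W$)
  read x, top W: go to q_1, push X → (q_1, x, X$)
  read x, top X: go to q_3, push ε → (q_3, ε, $)
  ε-move, top $: go to q_3, push ε → (q_3, ε, ε)
All input consumed and the stack is empty.

Accept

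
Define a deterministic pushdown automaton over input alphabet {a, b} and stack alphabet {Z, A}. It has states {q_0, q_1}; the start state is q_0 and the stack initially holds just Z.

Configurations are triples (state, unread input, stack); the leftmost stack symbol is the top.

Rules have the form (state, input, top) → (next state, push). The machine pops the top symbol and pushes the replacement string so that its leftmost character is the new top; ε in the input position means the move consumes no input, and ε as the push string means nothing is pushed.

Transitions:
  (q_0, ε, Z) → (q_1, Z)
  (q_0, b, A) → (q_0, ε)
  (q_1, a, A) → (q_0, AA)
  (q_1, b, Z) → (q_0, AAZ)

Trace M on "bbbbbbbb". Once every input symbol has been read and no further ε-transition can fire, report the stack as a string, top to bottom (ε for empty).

AZ

(q_0, bbbbbbbb, Z) ⊢ (q_1, bbbbbbbb, Z) ⊢ (q_0, bbbbbbb, AAZ) ⊢ (q_0, bbbbbb, AZ) ⊢ (q_0, bbbbb, Z) ⊢ (q_1, bbbbb, Z) ⊢ (q_0, bbbb, AAZ) ⊢ (q_0, bbb, AZ) ⊢ (q_0, bb, Z) ⊢ (q_1, bb, Z) ⊢ (q_0, b, AAZ) ⊢ (q_0, ε, AZ)
All input consumed in state q_0 with stack AZ.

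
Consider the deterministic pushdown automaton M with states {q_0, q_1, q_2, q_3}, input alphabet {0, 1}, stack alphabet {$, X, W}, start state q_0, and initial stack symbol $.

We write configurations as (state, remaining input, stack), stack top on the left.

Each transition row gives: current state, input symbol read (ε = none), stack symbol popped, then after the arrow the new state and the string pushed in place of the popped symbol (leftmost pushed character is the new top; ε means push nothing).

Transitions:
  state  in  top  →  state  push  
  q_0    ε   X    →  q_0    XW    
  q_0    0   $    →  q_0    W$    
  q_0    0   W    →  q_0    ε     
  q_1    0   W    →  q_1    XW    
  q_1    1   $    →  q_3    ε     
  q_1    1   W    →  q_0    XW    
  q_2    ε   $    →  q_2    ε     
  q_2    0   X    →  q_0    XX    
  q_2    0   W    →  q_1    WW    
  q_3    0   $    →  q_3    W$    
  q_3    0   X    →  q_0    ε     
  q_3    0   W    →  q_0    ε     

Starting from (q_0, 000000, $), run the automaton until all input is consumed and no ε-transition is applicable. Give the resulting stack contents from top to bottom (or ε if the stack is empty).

$

(q_0, 000000, $)
  read 0, top $: go to q_0, push W$ → (q_0, 00000, W$)
  read 0, top W: go to q_0, push ε → (q_0, 0000, $)
  read 0, top $: go to q_0, push W$ → (q_0, 000, W$)
  read 0, top W: go to q_0, push ε → (q_0, 00, $)
  read 0, top $: go to q_0, push W$ → (q_0, 0, W$)
  read 0, top W: go to q_0, push ε → (q_0, ε, $)
All input consumed in state q_0 with stack $.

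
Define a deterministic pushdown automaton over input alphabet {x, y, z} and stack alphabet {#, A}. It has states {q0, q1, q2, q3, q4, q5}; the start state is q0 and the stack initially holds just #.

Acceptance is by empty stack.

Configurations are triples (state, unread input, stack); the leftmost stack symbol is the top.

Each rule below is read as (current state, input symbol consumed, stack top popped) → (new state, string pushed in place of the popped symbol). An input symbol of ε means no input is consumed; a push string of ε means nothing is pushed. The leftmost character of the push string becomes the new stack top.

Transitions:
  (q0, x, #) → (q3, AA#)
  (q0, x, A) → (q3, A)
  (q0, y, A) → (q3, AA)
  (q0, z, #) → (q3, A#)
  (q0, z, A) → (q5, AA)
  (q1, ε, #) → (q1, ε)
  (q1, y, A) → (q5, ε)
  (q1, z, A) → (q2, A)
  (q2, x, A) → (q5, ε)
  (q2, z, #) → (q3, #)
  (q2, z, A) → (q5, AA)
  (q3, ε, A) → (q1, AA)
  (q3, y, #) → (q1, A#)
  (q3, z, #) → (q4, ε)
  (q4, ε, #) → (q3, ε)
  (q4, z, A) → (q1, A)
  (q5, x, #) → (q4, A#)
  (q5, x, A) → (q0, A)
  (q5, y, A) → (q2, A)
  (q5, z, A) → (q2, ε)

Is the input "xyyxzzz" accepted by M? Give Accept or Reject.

(q0, xyyxzzz, #) ⊢ (q3, yyxzzz, AA#) ⊢ (q1, yyxzzz, AAA#) ⊢ (q5, yxzzz, AA#) ⊢ (q2, xzzz, AA#) ⊢ (q5, zzz, A#) ⊢ (q2, zz, #) ⊢ (q3, z, #) ⊢ (q4, ε, ε)
All input consumed and the stack is empty.

Accept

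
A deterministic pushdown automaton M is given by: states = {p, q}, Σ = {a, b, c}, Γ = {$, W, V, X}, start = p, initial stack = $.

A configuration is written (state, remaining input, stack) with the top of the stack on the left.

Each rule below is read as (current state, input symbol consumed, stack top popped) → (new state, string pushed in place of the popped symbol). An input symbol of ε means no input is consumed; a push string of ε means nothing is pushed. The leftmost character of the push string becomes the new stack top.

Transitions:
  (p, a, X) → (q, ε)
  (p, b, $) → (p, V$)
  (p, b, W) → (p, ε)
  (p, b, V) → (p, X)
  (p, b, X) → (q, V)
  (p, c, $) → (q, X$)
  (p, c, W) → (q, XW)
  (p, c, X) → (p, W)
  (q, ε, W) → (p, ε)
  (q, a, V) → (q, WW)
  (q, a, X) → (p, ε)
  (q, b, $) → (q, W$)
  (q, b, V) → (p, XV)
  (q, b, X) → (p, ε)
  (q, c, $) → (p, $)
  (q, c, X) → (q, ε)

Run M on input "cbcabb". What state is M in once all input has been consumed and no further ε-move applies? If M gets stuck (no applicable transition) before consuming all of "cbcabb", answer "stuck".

(p, cbcabb, $) ⊢ (q, bcabb, X$) ⊢ (p, cabb, $) ⊢ (q, abb, X$) ⊢ (p, bb, $) ⊢ (p, b, V$) ⊢ (p, ε, X$)
All input consumed; M is in state p.

p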